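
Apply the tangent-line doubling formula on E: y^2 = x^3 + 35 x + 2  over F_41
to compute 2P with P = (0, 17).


Doubling: s = (3 x1^2 + a) / (2 y1)
s = (3*0^2 + 35) / (2*17) mod 41 = 36
x3 = s^2 - 2 x1 mod 41 = 36^2 - 2*0 = 25
y3 = s (x1 - x3) - y1 mod 41 = 36 * (0 - 25) - 17 = 26

2P = (25, 26)


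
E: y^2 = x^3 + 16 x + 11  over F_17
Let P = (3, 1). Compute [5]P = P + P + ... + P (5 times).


k = 5 = 101_2 (binary, LSB first: 101)
Double-and-add from P = (3, 1):
  bit 0 = 1: acc = O + (3, 1) = (3, 1)
  bit 1 = 0: acc unchanged = (3, 1)
  bit 2 = 1: acc = (3, 1) + (10, 7) = (3, 16)

5P = (3, 16)


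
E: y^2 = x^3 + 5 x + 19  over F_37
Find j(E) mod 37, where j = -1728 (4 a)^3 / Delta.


Delta = -16(4 a^3 + 27 b^2) mod 37 = 32
-1728 * (4 a)^3 = -1728 * (4*5)^3 mod 37 = 14
j = 14 * 32^(-1) mod 37 = 12

j = 12 (mod 37)


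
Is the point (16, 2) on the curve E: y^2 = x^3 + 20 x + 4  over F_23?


Check whether y^2 = x^3 + 20 x + 4 (mod 23) for (x, y) = (16, 2).
LHS: y^2 = 2^2 mod 23 = 4
RHS: x^3 + 20 x + 4 = 16^3 + 20*16 + 4 mod 23 = 4
LHS = RHS

Yes, on the curve


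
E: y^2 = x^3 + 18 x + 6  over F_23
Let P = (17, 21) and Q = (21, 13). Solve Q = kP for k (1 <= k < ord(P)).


Enumerate multiples of P until we hit Q = (21, 13):
  1P = (17, 21)
  2P = (21, 13)
Match found at i = 2.

k = 2


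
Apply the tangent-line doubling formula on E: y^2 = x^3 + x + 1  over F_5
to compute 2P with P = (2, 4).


Doubling: s = (3 x1^2 + a) / (2 y1)
s = (3*2^2 + 1) / (2*4) mod 5 = 1
x3 = s^2 - 2 x1 mod 5 = 1^2 - 2*2 = 2
y3 = s (x1 - x3) - y1 mod 5 = 1 * (2 - 2) - 4 = 1

2P = (2, 1)


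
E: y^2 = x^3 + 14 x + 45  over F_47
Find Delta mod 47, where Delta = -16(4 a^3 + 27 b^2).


4 a^3 + 27 b^2 = 4*14^3 + 27*45^2 = 10976 + 54675 = 65651
Delta = -16 * (65651) = -1050416
Delta mod 47 = 34

Delta = 34 (mod 47)


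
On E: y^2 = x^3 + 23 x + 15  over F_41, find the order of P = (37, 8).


Compute successive multiples of P until we hit O:
  1P = (37, 8)
  2P = (16, 16)
  3P = (39, 24)
  4P = (29, 15)
  5P = (11, 0)
  6P = (29, 26)
  7P = (39, 17)
  8P = (16, 25)
  ... (continuing to 10P)
  10P = O

ord(P) = 10


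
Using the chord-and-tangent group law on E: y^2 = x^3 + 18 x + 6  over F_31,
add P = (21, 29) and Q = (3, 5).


P != Q, so use the chord formula.
s = (y2 - y1) / (x2 - x1) = (7) / (13) mod 31 = 22
x3 = s^2 - x1 - x2 mod 31 = 22^2 - 21 - 3 = 26
y3 = s (x1 - x3) - y1 mod 31 = 22 * (21 - 26) - 29 = 16

P + Q = (26, 16)


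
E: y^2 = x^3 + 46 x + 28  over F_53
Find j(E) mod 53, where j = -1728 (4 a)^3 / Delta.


Delta = -16(4 a^3 + 27 b^2) mod 53 = 45
-1728 * (4 a)^3 = -1728 * (4*46)^3 mod 53 = 2
j = 2 * 45^(-1) mod 53 = 13

j = 13 (mod 53)


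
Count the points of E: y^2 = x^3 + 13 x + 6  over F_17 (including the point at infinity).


For each x in F_17, count y with y^2 = x^3 + 13 x + 6 mod 17:
  x = 3: RHS = 4, y in [2, 15]  -> 2 point(s)
  x = 5: RHS = 9, y in [3, 14]  -> 2 point(s)
  x = 7: RHS = 15, y in [7, 10]  -> 2 point(s)
  x = 9: RHS = 2, y in [6, 11]  -> 2 point(s)
  x = 11: RHS = 1, y in [1, 16]  -> 2 point(s)
  x = 13: RHS = 9, y in [3, 14]  -> 2 point(s)
  x = 14: RHS = 8, y in [5, 12]  -> 2 point(s)
  x = 16: RHS = 9, y in [3, 14]  -> 2 point(s)
Affine points: 16. Add the point at infinity: total = 17.

#E(F_17) = 17


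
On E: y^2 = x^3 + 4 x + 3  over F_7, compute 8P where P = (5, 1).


k = 8 = 1000_2 (binary, LSB first: 0001)
Double-and-add from P = (5, 1):
  bit 0 = 0: acc unchanged = O
  bit 1 = 0: acc unchanged = O
  bit 2 = 0: acc unchanged = O
  bit 3 = 1: acc = O + (5, 6) = (5, 6)

8P = (5, 6)


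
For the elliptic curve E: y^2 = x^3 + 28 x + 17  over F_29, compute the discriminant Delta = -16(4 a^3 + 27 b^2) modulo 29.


4 a^3 + 27 b^2 = 4*28^3 + 27*17^2 = 87808 + 7803 = 95611
Delta = -16 * (95611) = -1529776
Delta mod 29 = 3

Delta = 3 (mod 29)


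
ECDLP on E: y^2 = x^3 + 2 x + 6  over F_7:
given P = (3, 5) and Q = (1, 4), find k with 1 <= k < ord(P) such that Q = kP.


Enumerate multiples of P until we hit Q = (1, 4):
  1P = (3, 5)
  2P = (5, 6)
  3P = (1, 3)
  4P = (4, 1)
  5P = (2, 5)
  6P = (2, 2)
  7P = (4, 6)
  8P = (1, 4)
Match found at i = 8.

k = 8


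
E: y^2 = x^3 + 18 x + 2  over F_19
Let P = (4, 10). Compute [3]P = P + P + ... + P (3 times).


k = 3 = 11_2 (binary, LSB first: 11)
Double-and-add from P = (4, 10):
  bit 0 = 1: acc = O + (4, 10) = (4, 10)
  bit 1 = 1: acc = (4, 10) + (16, 15) = (3, 11)

3P = (3, 11)


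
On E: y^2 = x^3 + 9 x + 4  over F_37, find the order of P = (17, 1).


Compute successive multiples of P until we hit O:
  1P = (17, 1)
  2P = (2, 20)
  3P = (15, 31)
  4P = (8, 12)
  5P = (24, 24)
  6P = (0, 2)
  7P = (4, 20)
  8P = (5, 27)
  ... (continuing to 44P)
  44P = O

ord(P) = 44


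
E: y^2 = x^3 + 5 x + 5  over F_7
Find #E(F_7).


For each x in F_7, count y with y^2 = x^3 + 5 x + 5 mod 7:
  x = 1: RHS = 4, y in [2, 5]  -> 2 point(s)
  x = 2: RHS = 2, y in [3, 4]  -> 2 point(s)
  x = 5: RHS = 1, y in [1, 6]  -> 2 point(s)
Affine points: 6. Add the point at infinity: total = 7.

#E(F_7) = 7


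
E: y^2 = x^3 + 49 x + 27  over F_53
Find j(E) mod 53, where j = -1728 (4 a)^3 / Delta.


Delta = -16(4 a^3 + 27 b^2) mod 53 = 13
-1728 * (4 a)^3 = -1728 * (4*49)^3 mod 53 = 3
j = 3 * 13^(-1) mod 53 = 41

j = 41 (mod 53)


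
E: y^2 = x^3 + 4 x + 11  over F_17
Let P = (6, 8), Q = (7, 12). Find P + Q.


P != Q, so use the chord formula.
s = (y2 - y1) / (x2 - x1) = (4) / (1) mod 17 = 4
x3 = s^2 - x1 - x2 mod 17 = 4^2 - 6 - 7 = 3
y3 = s (x1 - x3) - y1 mod 17 = 4 * (6 - 3) - 8 = 4

P + Q = (3, 4)


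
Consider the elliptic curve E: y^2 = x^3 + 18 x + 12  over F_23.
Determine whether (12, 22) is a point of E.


Check whether y^2 = x^3 + 18 x + 12 (mod 23) for (x, y) = (12, 22).
LHS: y^2 = 22^2 mod 23 = 1
RHS: x^3 + 18 x + 12 = 12^3 + 18*12 + 12 mod 23 = 1
LHS = RHS

Yes, on the curve


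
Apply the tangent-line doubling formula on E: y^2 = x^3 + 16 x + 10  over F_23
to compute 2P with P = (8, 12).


Doubling: s = (3 x1^2 + a) / (2 y1)
s = (3*8^2 + 16) / (2*12) mod 23 = 1
x3 = s^2 - 2 x1 mod 23 = 1^2 - 2*8 = 8
y3 = s (x1 - x3) - y1 mod 23 = 1 * (8 - 8) - 12 = 11

2P = (8, 11)


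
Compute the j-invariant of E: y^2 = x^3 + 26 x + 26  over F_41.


Delta = -16(4 a^3 + 27 b^2) mod 41 = 23
-1728 * (4 a)^3 = -1728 * (4*26)^3 mod 41 = 31
j = 31 * 23^(-1) mod 41 = 37

j = 37 (mod 41)


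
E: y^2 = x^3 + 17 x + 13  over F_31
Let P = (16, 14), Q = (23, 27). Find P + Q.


P != Q, so use the chord formula.
s = (y2 - y1) / (x2 - x1) = (13) / (7) mod 31 = 24
x3 = s^2 - x1 - x2 mod 31 = 24^2 - 16 - 23 = 10
y3 = s (x1 - x3) - y1 mod 31 = 24 * (16 - 10) - 14 = 6

P + Q = (10, 6)


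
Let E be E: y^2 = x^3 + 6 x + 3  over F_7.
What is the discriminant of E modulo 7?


4 a^3 + 27 b^2 = 4*6^3 + 27*3^2 = 864 + 243 = 1107
Delta = -16 * (1107) = -17712
Delta mod 7 = 5

Delta = 5 (mod 7)


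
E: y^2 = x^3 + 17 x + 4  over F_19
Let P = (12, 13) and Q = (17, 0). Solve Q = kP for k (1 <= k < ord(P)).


Enumerate multiples of P until we hit Q = (17, 0):
  1P = (12, 13)
  2P = (15, 9)
  3P = (17, 0)
Match found at i = 3.

k = 3


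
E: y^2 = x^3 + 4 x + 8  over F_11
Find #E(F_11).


For each x in F_11, count y with y^2 = x^3 + 4 x + 8 mod 11:
  x = 3: RHS = 3, y in [5, 6]  -> 2 point(s)
  x = 4: RHS = 0, y in [0]  -> 1 point(s)
  x = 7: RHS = 5, y in [4, 7]  -> 2 point(s)
  x = 9: RHS = 3, y in [5, 6]  -> 2 point(s)
  x = 10: RHS = 3, y in [5, 6]  -> 2 point(s)
Affine points: 9. Add the point at infinity: total = 10.

#E(F_11) = 10


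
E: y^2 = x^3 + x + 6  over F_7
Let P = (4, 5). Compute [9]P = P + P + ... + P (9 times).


k = 9 = 1001_2 (binary, LSB first: 1001)
Double-and-add from P = (4, 5):
  bit 0 = 1: acc = O + (4, 5) = (4, 5)
  bit 1 = 0: acc unchanged = (4, 5)
  bit 2 = 0: acc unchanged = (4, 5)
  bit 3 = 1: acc = (4, 5) + (1, 6) = (6, 5)

9P = (6, 5)


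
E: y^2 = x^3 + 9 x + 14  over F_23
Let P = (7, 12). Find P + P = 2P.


Doubling: s = (3 x1^2 + a) / (2 y1)
s = (3*7^2 + 9) / (2*12) mod 23 = 18
x3 = s^2 - 2 x1 mod 23 = 18^2 - 2*7 = 11
y3 = s (x1 - x3) - y1 mod 23 = 18 * (7 - 11) - 12 = 8

2P = (11, 8)


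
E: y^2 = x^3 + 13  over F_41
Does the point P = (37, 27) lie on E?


Check whether y^2 = x^3 + 0 x + 13 (mod 41) for (x, y) = (37, 27).
LHS: y^2 = 27^2 mod 41 = 32
RHS: x^3 + 0 x + 13 = 37^3 + 0*37 + 13 mod 41 = 31
LHS != RHS

No, not on the curve


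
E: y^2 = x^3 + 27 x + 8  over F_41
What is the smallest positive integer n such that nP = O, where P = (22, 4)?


Compute successive multiples of P until we hit O:
  1P = (22, 4)
  2P = (17, 3)
  3P = (25, 20)
  4P = (27, 24)
  5P = (8, 11)
  6P = (1, 6)
  7P = (34, 3)
  8P = (28, 17)
  ... (continuing to 26P)
  26P = O

ord(P) = 26


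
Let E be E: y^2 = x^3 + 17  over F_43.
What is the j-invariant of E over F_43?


Delta = -16(4 a^3 + 27 b^2) mod 43 = 24
-1728 * (4 a)^3 = -1728 * (4*0)^3 mod 43 = 0
j = 0 * 24^(-1) mod 43 = 0

j = 0 (mod 43)


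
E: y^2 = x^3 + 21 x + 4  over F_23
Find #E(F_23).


For each x in F_23, count y with y^2 = x^3 + 21 x + 4 mod 23:
  x = 0: RHS = 4, y in [2, 21]  -> 2 point(s)
  x = 1: RHS = 3, y in [7, 16]  -> 2 point(s)
  x = 2: RHS = 8, y in [10, 13]  -> 2 point(s)
  x = 3: RHS = 2, y in [5, 18]  -> 2 point(s)
  x = 5: RHS = 4, y in [2, 21]  -> 2 point(s)
  x = 6: RHS = 1, y in [1, 22]  -> 2 point(s)
  x = 9: RHS = 2, y in [5, 18]  -> 2 point(s)
  x = 10: RHS = 18, y in [8, 15]  -> 2 point(s)
  x = 11: RHS = 2, y in [5, 18]  -> 2 point(s)
  x = 12: RHS = 6, y in [11, 12]  -> 2 point(s)
  x = 13: RHS = 13, y in [6, 17]  -> 2 point(s)
  x = 14: RHS = 6, y in [11, 12]  -> 2 point(s)
  x = 18: RHS = 4, y in [2, 21]  -> 2 point(s)
  x = 20: RHS = 6, y in [11, 12]  -> 2 point(s)
  x = 21: RHS = 0, y in [0]  -> 1 point(s)
Affine points: 29. Add the point at infinity: total = 30.

#E(F_23) = 30


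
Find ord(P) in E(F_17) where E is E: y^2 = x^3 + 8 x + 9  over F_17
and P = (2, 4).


Compute successive multiples of P until we hit O:
  1P = (2, 4)
  2P = (15, 6)
  3P = (13, 10)
  4P = (3, 14)
  5P = (10, 1)
  6P = (7, 0)
  7P = (10, 16)
  8P = (3, 3)
  ... (continuing to 12P)
  12P = O

ord(P) = 12


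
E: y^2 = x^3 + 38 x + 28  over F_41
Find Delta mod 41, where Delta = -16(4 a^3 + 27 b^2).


4 a^3 + 27 b^2 = 4*38^3 + 27*28^2 = 219488 + 21168 = 240656
Delta = -16 * (240656) = -3850496
Delta mod 41 = 19

Delta = 19 (mod 41)


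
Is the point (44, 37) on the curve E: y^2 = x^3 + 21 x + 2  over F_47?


Check whether y^2 = x^3 + 21 x + 2 (mod 47) for (x, y) = (44, 37).
LHS: y^2 = 37^2 mod 47 = 6
RHS: x^3 + 21 x + 2 = 44^3 + 21*44 + 2 mod 47 = 6
LHS = RHS

Yes, on the curve


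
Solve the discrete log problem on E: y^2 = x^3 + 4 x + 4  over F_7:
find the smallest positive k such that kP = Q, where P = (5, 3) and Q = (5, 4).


Enumerate multiples of P until we hit Q = (5, 4):
  1P = (5, 3)
  2P = (1, 3)
  3P = (1, 4)
  4P = (5, 4)
Match found at i = 4.

k = 4


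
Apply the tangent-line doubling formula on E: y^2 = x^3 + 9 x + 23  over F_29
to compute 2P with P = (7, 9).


Doubling: s = (3 x1^2 + a) / (2 y1)
s = (3*7^2 + 9) / (2*9) mod 29 = 28
x3 = s^2 - 2 x1 mod 29 = 28^2 - 2*7 = 16
y3 = s (x1 - x3) - y1 mod 29 = 28 * (7 - 16) - 9 = 0

2P = (16, 0)


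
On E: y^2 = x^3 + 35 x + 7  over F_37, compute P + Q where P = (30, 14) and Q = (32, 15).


P != Q, so use the chord formula.
s = (y2 - y1) / (x2 - x1) = (1) / (2) mod 37 = 19
x3 = s^2 - x1 - x2 mod 37 = 19^2 - 30 - 32 = 3
y3 = s (x1 - x3) - y1 mod 37 = 19 * (30 - 3) - 14 = 18

P + Q = (3, 18)


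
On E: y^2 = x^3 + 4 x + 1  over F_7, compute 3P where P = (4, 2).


k = 3 = 11_2 (binary, LSB first: 11)
Double-and-add from P = (4, 2):
  bit 0 = 1: acc = O + (4, 2) = (4, 2)
  bit 1 = 1: acc = (4, 2) + (0, 1) = (0, 6)

3P = (0, 6)


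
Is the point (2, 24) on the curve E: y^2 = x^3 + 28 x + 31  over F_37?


Check whether y^2 = x^3 + 28 x + 31 (mod 37) for (x, y) = (2, 24).
LHS: y^2 = 24^2 mod 37 = 21
RHS: x^3 + 28 x + 31 = 2^3 + 28*2 + 31 mod 37 = 21
LHS = RHS

Yes, on the curve


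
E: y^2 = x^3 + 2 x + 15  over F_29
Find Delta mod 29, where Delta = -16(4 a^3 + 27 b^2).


4 a^3 + 27 b^2 = 4*2^3 + 27*15^2 = 32 + 6075 = 6107
Delta = -16 * (6107) = -97712
Delta mod 29 = 18

Delta = 18 (mod 29)


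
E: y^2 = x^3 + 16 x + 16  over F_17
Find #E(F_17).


For each x in F_17, count y with y^2 = x^3 + 16 x + 16 mod 17:
  x = 0: RHS = 16, y in [4, 13]  -> 2 point(s)
  x = 1: RHS = 16, y in [4, 13]  -> 2 point(s)
  x = 4: RHS = 8, y in [5, 12]  -> 2 point(s)
  x = 5: RHS = 0, y in [0]  -> 1 point(s)
  x = 12: RHS = 15, y in [7, 10]  -> 2 point(s)
  x = 14: RHS = 9, y in [3, 14]  -> 2 point(s)
  x = 16: RHS = 16, y in [4, 13]  -> 2 point(s)
Affine points: 13. Add the point at infinity: total = 14.

#E(F_17) = 14


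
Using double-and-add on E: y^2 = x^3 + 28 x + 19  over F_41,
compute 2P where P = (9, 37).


k = 2 = 10_2 (binary, LSB first: 01)
Double-and-add from P = (9, 37):
  bit 0 = 0: acc unchanged = O
  bit 1 = 1: acc = O + (27, 9) = (27, 9)

2P = (27, 9)


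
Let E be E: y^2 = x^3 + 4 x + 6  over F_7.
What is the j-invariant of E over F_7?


Delta = -16(4 a^3 + 27 b^2) mod 7 = 1
-1728 * (4 a)^3 = -1728 * (4*4)^3 mod 7 = 1
j = 1 * 1^(-1) mod 7 = 1

j = 1 (mod 7)


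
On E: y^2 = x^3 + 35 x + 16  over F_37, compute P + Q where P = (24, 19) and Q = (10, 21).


P != Q, so use the chord formula.
s = (y2 - y1) / (x2 - x1) = (2) / (23) mod 37 = 21
x3 = s^2 - x1 - x2 mod 37 = 21^2 - 24 - 10 = 0
y3 = s (x1 - x3) - y1 mod 37 = 21 * (24 - 0) - 19 = 4

P + Q = (0, 4)


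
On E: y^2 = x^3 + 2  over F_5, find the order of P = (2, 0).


Compute successive multiples of P until we hit O:
  1P = (2, 0)
  2P = O

ord(P) = 2


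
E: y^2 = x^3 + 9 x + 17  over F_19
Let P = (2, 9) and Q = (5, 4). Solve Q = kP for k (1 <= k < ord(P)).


Enumerate multiples of P until we hit Q = (5, 4):
  1P = (2, 9)
  2P = (0, 6)
  3P = (5, 15)
  4P = (16, 1)
  5P = (18, 11)
  6P = (10, 9)
  7P = (7, 10)
  8P = (7, 9)
  9P = (10, 10)
  10P = (18, 8)
  11P = (16, 18)
  12P = (5, 4)
Match found at i = 12.

k = 12


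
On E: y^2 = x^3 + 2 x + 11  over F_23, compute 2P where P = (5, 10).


Doubling: s = (3 x1^2 + a) / (2 y1)
s = (3*5^2 + 2) / (2*10) mod 23 = 5
x3 = s^2 - 2 x1 mod 23 = 5^2 - 2*5 = 15
y3 = s (x1 - x3) - y1 mod 23 = 5 * (5 - 15) - 10 = 9

2P = (15, 9)


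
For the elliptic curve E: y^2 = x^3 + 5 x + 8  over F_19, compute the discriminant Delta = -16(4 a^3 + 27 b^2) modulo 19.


4 a^3 + 27 b^2 = 4*5^3 + 27*8^2 = 500 + 1728 = 2228
Delta = -16 * (2228) = -35648
Delta mod 19 = 15

Delta = 15 (mod 19)


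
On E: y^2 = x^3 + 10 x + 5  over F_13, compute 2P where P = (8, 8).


Doubling: s = (3 x1^2 + a) / (2 y1)
s = (3*8^2 + 10) / (2*8) mod 13 = 11
x3 = s^2 - 2 x1 mod 13 = 11^2 - 2*8 = 1
y3 = s (x1 - x3) - y1 mod 13 = 11 * (8 - 1) - 8 = 4

2P = (1, 4)


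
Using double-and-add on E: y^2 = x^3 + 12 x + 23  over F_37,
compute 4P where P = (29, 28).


k = 4 = 100_2 (binary, LSB first: 001)
Double-and-add from P = (29, 28):
  bit 0 = 0: acc unchanged = O
  bit 1 = 0: acc unchanged = O
  bit 2 = 1: acc = O + (24, 36) = (24, 36)

4P = (24, 36)


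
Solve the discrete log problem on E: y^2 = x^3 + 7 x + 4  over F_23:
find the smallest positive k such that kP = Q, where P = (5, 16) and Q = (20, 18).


Enumerate multiples of P until we hit Q = (20, 18):
  1P = (5, 16)
  2P = (6, 3)
  3P = (20, 18)
Match found at i = 3.

k = 3


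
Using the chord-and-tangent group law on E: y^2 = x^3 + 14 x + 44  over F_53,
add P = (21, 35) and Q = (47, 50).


P != Q, so use the chord formula.
s = (y2 - y1) / (x2 - x1) = (15) / (26) mod 53 = 23
x3 = s^2 - x1 - x2 mod 53 = 23^2 - 21 - 47 = 37
y3 = s (x1 - x3) - y1 mod 53 = 23 * (21 - 37) - 35 = 21

P + Q = (37, 21)


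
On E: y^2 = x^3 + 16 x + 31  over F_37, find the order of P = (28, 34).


Compute successive multiples of P until we hit O:
  1P = (28, 34)
  2P = (18, 3)
  3P = (18, 34)
  4P = (28, 3)
  5P = O

ord(P) = 5


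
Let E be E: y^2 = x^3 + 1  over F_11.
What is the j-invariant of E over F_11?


Delta = -16(4 a^3 + 27 b^2) mod 11 = 8
-1728 * (4 a)^3 = -1728 * (4*0)^3 mod 11 = 0
j = 0 * 8^(-1) mod 11 = 0

j = 0 (mod 11)


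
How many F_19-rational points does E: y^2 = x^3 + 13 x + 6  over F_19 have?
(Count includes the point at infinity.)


For each x in F_19, count y with y^2 = x^3 + 13 x + 6 mod 19:
  x = 0: RHS = 6, y in [5, 14]  -> 2 point(s)
  x = 1: RHS = 1, y in [1, 18]  -> 2 point(s)
  x = 5: RHS = 6, y in [5, 14]  -> 2 point(s)
  x = 9: RHS = 16, y in [4, 15]  -> 2 point(s)
  x = 11: RHS = 17, y in [6, 13]  -> 2 point(s)
  x = 12: RHS = 9, y in [3, 16]  -> 2 point(s)
  x = 13: RHS = 16, y in [4, 15]  -> 2 point(s)
  x = 14: RHS = 6, y in [5, 14]  -> 2 point(s)
  x = 15: RHS = 4, y in [2, 17]  -> 2 point(s)
  x = 16: RHS = 16, y in [4, 15]  -> 2 point(s)
  x = 18: RHS = 11, y in [7, 12]  -> 2 point(s)
Affine points: 22. Add the point at infinity: total = 23.

#E(F_19) = 23


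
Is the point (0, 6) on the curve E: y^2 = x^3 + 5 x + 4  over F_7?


Check whether y^2 = x^3 + 5 x + 4 (mod 7) for (x, y) = (0, 6).
LHS: y^2 = 6^2 mod 7 = 1
RHS: x^3 + 5 x + 4 = 0^3 + 5*0 + 4 mod 7 = 4
LHS != RHS

No, not on the curve


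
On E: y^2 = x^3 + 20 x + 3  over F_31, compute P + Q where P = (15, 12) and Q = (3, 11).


P != Q, so use the chord formula.
s = (y2 - y1) / (x2 - x1) = (30) / (19) mod 31 = 13
x3 = s^2 - x1 - x2 mod 31 = 13^2 - 15 - 3 = 27
y3 = s (x1 - x3) - y1 mod 31 = 13 * (15 - 27) - 12 = 18

P + Q = (27, 18)


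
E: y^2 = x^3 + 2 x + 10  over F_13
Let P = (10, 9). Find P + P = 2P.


Doubling: s = (3 x1^2 + a) / (2 y1)
s = (3*10^2 + 2) / (2*9) mod 13 = 11
x3 = s^2 - 2 x1 mod 13 = 11^2 - 2*10 = 10
y3 = s (x1 - x3) - y1 mod 13 = 11 * (10 - 10) - 9 = 4

2P = (10, 4)


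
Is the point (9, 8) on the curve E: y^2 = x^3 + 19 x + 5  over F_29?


Check whether y^2 = x^3 + 19 x + 5 (mod 29) for (x, y) = (9, 8).
LHS: y^2 = 8^2 mod 29 = 6
RHS: x^3 + 19 x + 5 = 9^3 + 19*9 + 5 mod 29 = 6
LHS = RHS

Yes, on the curve


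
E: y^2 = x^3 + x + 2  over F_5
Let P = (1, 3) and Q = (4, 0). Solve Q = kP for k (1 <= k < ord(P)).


Enumerate multiples of P until we hit Q = (4, 0):
  1P = (1, 3)
  2P = (4, 0)
Match found at i = 2.

k = 2


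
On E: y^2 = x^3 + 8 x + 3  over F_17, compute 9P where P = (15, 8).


k = 9 = 1001_2 (binary, LSB first: 1001)
Double-and-add from P = (15, 8):
  bit 0 = 1: acc = O + (15, 8) = (15, 8)
  bit 1 = 0: acc unchanged = (15, 8)
  bit 2 = 0: acc unchanged = (15, 8)
  bit 3 = 1: acc = (15, 8) + (8, 16) = (13, 14)

9P = (13, 14)


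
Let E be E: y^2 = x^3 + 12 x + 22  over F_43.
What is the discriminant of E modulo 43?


4 a^3 + 27 b^2 = 4*12^3 + 27*22^2 = 6912 + 13068 = 19980
Delta = -16 * (19980) = -319680
Delta mod 43 = 25

Delta = 25 (mod 43)


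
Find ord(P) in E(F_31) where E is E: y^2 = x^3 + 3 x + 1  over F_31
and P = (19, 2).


Compute successive multiples of P until we hit O:
  1P = (19, 2)
  2P = (26, 4)
  3P = (0, 30)
  4P = (14, 20)
  5P = (6, 7)
  6P = (10, 16)
  7P = (27, 7)
  8P = (13, 25)
  ... (continuing to 39P)
  39P = O

ord(P) = 39


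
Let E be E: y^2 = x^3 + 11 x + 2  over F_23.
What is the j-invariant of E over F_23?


Delta = -16(4 a^3 + 27 b^2) mod 23 = 5
-1728 * (4 a)^3 = -1728 * (4*11)^3 mod 23 = 1
j = 1 * 5^(-1) mod 23 = 14

j = 14 (mod 23)


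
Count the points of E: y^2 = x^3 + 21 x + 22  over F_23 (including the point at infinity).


For each x in F_23, count y with y^2 = x^3 + 21 x + 22 mod 23:
  x = 2: RHS = 3, y in [7, 16]  -> 2 point(s)
  x = 4: RHS = 9, y in [3, 20]  -> 2 point(s)
  x = 7: RHS = 6, y in [11, 12]  -> 2 point(s)
  x = 8: RHS = 12, y in [9, 14]  -> 2 point(s)
  x = 10: RHS = 13, y in [6, 17]  -> 2 point(s)
  x = 12: RHS = 1, y in [1, 22]  -> 2 point(s)
  x = 13: RHS = 8, y in [10, 13]  -> 2 point(s)
  x = 14: RHS = 1, y in [1, 22]  -> 2 point(s)
  x = 15: RHS = 9, y in [3, 20]  -> 2 point(s)
  x = 17: RHS = 2, y in [5, 18]  -> 2 point(s)
  x = 19: RHS = 12, y in [9, 14]  -> 2 point(s)
  x = 20: RHS = 1, y in [1, 22]  -> 2 point(s)
  x = 21: RHS = 18, y in [8, 15]  -> 2 point(s)
  x = 22: RHS = 0, y in [0]  -> 1 point(s)
Affine points: 27. Add the point at infinity: total = 28.

#E(F_23) = 28


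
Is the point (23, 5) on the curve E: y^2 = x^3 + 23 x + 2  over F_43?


Check whether y^2 = x^3 + 23 x + 2 (mod 43) for (x, y) = (23, 5).
LHS: y^2 = 5^2 mod 43 = 25
RHS: x^3 + 23 x + 2 = 23^3 + 23*23 + 2 mod 43 = 13
LHS != RHS

No, not on the curve


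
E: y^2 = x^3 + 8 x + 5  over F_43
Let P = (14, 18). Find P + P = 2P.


Doubling: s = (3 x1^2 + a) / (2 y1)
s = (3*14^2 + 8) / (2*18) mod 43 = 7
x3 = s^2 - 2 x1 mod 43 = 7^2 - 2*14 = 21
y3 = s (x1 - x3) - y1 mod 43 = 7 * (14 - 21) - 18 = 19

2P = (21, 19)


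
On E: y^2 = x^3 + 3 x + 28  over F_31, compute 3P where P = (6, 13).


k = 3 = 11_2 (binary, LSB first: 11)
Double-and-add from P = (6, 13):
  bit 0 = 1: acc = O + (6, 13) = (6, 13)
  bit 1 = 1: acc = (6, 13) + (27, 13) = (29, 18)

3P = (29, 18)


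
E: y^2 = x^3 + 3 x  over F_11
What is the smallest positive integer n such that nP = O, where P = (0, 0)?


Compute successive multiples of P until we hit O:
  1P = (0, 0)
  2P = O

ord(P) = 2


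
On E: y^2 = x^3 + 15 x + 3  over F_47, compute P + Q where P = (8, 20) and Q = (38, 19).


P != Q, so use the chord formula.
s = (y2 - y1) / (x2 - x1) = (46) / (30) mod 47 = 36
x3 = s^2 - x1 - x2 mod 47 = 36^2 - 8 - 38 = 28
y3 = s (x1 - x3) - y1 mod 47 = 36 * (8 - 28) - 20 = 12

P + Q = (28, 12)


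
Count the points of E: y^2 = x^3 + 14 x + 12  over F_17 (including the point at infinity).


For each x in F_17, count y with y^2 = x^3 + 14 x + 12 mod 17:
  x = 3: RHS = 13, y in [8, 9]  -> 2 point(s)
  x = 4: RHS = 13, y in [8, 9]  -> 2 point(s)
  x = 9: RHS = 0, y in [0]  -> 1 point(s)
  x = 10: RHS = 13, y in [8, 9]  -> 2 point(s)
  x = 11: RHS = 1, y in [1, 16]  -> 2 point(s)
  x = 12: RHS = 4, y in [2, 15]  -> 2 point(s)
Affine points: 11. Add the point at infinity: total = 12.

#E(F_17) = 12


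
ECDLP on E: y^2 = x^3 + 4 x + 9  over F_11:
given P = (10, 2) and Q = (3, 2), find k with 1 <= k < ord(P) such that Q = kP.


Enumerate multiples of P until we hit Q = (3, 2):
  1P = (10, 2)
  2P = (3, 2)
Match found at i = 2.

k = 2


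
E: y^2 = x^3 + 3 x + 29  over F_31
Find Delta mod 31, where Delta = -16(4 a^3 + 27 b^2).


4 a^3 + 27 b^2 = 4*3^3 + 27*29^2 = 108 + 22707 = 22815
Delta = -16 * (22815) = -365040
Delta mod 31 = 16

Delta = 16 (mod 31)


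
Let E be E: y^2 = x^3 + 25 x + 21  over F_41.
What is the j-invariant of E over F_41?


Delta = -16(4 a^3 + 27 b^2) mod 41 = 5
-1728 * (4 a)^3 = -1728 * (4*25)^3 mod 41 = 22
j = 22 * 5^(-1) mod 41 = 29

j = 29 (mod 41)


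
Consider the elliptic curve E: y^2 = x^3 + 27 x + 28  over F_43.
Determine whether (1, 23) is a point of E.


Check whether y^2 = x^3 + 27 x + 28 (mod 43) for (x, y) = (1, 23).
LHS: y^2 = 23^2 mod 43 = 13
RHS: x^3 + 27 x + 28 = 1^3 + 27*1 + 28 mod 43 = 13
LHS = RHS

Yes, on the curve


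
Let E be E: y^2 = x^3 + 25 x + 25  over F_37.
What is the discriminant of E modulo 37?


4 a^3 + 27 b^2 = 4*25^3 + 27*25^2 = 62500 + 16875 = 79375
Delta = -16 * (79375) = -1270000
Delta mod 37 = 25

Delta = 25 (mod 37)


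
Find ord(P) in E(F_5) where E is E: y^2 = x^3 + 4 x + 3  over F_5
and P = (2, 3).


Compute successive multiples of P until we hit O:
  1P = (2, 3)
  2P = (2, 2)
  3P = O

ord(P) = 3


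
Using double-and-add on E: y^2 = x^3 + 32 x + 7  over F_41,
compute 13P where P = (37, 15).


k = 13 = 1101_2 (binary, LSB first: 1011)
Double-and-add from P = (37, 15):
  bit 0 = 1: acc = O + (37, 15) = (37, 15)
  bit 1 = 0: acc unchanged = (37, 15)
  bit 2 = 1: acc = (37, 15) + (25, 14) = (22, 17)
  bit 3 = 1: acc = (22, 17) + (30, 13) = (20, 23)

13P = (20, 23)


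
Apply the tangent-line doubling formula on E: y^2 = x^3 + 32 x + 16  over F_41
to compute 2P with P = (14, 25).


Doubling: s = (3 x1^2 + a) / (2 y1)
s = (3*14^2 + 32) / (2*25) mod 41 = 37
x3 = s^2 - 2 x1 mod 41 = 37^2 - 2*14 = 29
y3 = s (x1 - x3) - y1 mod 41 = 37 * (14 - 29) - 25 = 35

2P = (29, 35)


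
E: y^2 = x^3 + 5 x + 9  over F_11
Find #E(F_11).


For each x in F_11, count y with y^2 = x^3 + 5 x + 9 mod 11:
  x = 0: RHS = 9, y in [3, 8]  -> 2 point(s)
  x = 1: RHS = 4, y in [2, 9]  -> 2 point(s)
  x = 2: RHS = 5, y in [4, 7]  -> 2 point(s)
  x = 4: RHS = 5, y in [4, 7]  -> 2 point(s)
  x = 5: RHS = 5, y in [4, 7]  -> 2 point(s)
  x = 8: RHS = 0, y in [0]  -> 1 point(s)
  x = 10: RHS = 3, y in [5, 6]  -> 2 point(s)
Affine points: 13. Add the point at infinity: total = 14.

#E(F_11) = 14


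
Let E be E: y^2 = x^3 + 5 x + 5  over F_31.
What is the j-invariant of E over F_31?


Delta = -16(4 a^3 + 27 b^2) mod 31 = 17
-1728 * (4 a)^3 = -1728 * (4*5)^3 mod 31 = 16
j = 16 * 17^(-1) mod 31 = 21

j = 21 (mod 31)


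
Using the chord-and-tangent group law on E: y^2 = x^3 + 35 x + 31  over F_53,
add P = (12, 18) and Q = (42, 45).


P != Q, so use the chord formula.
s = (y2 - y1) / (x2 - x1) = (27) / (30) mod 53 = 38
x3 = s^2 - x1 - x2 mod 53 = 38^2 - 12 - 42 = 12
y3 = s (x1 - x3) - y1 mod 53 = 38 * (12 - 12) - 18 = 35

P + Q = (12, 35)


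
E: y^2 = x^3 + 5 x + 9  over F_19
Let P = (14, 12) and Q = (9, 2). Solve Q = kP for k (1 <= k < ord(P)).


Enumerate multiples of P until we hit Q = (9, 2):
  1P = (14, 12)
  2P = (0, 3)
  3P = (9, 17)
  4P = (16, 9)
  5P = (15, 18)
  6P = (7, 11)
  7P = (5, 11)
  8P = (4, 6)
  9P = (12, 12)
  10P = (12, 7)
  11P = (4, 13)
  12P = (5, 8)
  13P = (7, 8)
  14P = (15, 1)
  15P = (16, 10)
  16P = (9, 2)
Match found at i = 16.

k = 16


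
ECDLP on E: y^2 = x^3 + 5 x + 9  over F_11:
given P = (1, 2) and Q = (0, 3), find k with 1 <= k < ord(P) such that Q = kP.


Enumerate multiples of P until we hit Q = (0, 3):
  1P = (1, 2)
  2P = (2, 7)
  3P = (0, 3)
Match found at i = 3.

k = 3


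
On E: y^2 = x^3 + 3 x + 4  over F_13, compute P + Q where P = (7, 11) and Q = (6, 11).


P != Q, so use the chord formula.
s = (y2 - y1) / (x2 - x1) = (0) / (12) mod 13 = 0
x3 = s^2 - x1 - x2 mod 13 = 0^2 - 7 - 6 = 0
y3 = s (x1 - x3) - y1 mod 13 = 0 * (7 - 0) - 11 = 2

P + Q = (0, 2)


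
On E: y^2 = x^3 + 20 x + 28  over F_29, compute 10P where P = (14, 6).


k = 10 = 1010_2 (binary, LSB first: 0101)
Double-and-add from P = (14, 6):
  bit 0 = 0: acc unchanged = O
  bit 1 = 1: acc = O + (0, 17) = (0, 17)
  bit 2 = 0: acc unchanged = (0, 17)
  bit 3 = 1: acc = (0, 17) + (1, 22) = (24, 8)

10P = (24, 8)


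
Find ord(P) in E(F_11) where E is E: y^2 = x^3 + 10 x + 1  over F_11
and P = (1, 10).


Compute successive multiples of P until we hit O:
  1P = (1, 10)
  2P = (10, 10)
  3P = (0, 1)
  4P = (3, 5)
  5P = (5, 0)
  6P = (3, 6)
  7P = (0, 10)
  8P = (10, 1)
  ... (continuing to 10P)
  10P = O

ord(P) = 10


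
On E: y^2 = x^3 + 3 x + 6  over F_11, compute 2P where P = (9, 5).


Doubling: s = (3 x1^2 + a) / (2 y1)
s = (3*9^2 + 3) / (2*5) mod 11 = 7
x3 = s^2 - 2 x1 mod 11 = 7^2 - 2*9 = 9
y3 = s (x1 - x3) - y1 mod 11 = 7 * (9 - 9) - 5 = 6

2P = (9, 6)


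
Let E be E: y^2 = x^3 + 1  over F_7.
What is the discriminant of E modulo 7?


4 a^3 + 27 b^2 = 4*0^3 + 27*1^2 = 0 + 27 = 27
Delta = -16 * (27) = -432
Delta mod 7 = 2

Delta = 2 (mod 7)


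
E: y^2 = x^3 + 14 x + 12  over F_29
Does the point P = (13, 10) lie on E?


Check whether y^2 = x^3 + 14 x + 12 (mod 29) for (x, y) = (13, 10).
LHS: y^2 = 10^2 mod 29 = 13
RHS: x^3 + 14 x + 12 = 13^3 + 14*13 + 12 mod 29 = 13
LHS = RHS

Yes, on the curve


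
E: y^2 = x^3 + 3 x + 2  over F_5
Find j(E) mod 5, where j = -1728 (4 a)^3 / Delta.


Delta = -16(4 a^3 + 27 b^2) mod 5 = 4
-1728 * (4 a)^3 = -1728 * (4*3)^3 mod 5 = 1
j = 1 * 4^(-1) mod 5 = 4

j = 4 (mod 5)


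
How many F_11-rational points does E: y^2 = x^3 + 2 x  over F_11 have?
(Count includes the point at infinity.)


For each x in F_11, count y with y^2 = x^3 + 2 x + 0 mod 11:
  x = 0: RHS = 0, y in [0]  -> 1 point(s)
  x = 1: RHS = 3, y in [5, 6]  -> 2 point(s)
  x = 2: RHS = 1, y in [1, 10]  -> 2 point(s)
  x = 3: RHS = 0, y in [0]  -> 1 point(s)
  x = 5: RHS = 3, y in [5, 6]  -> 2 point(s)
  x = 7: RHS = 5, y in [4, 7]  -> 2 point(s)
  x = 8: RHS = 0, y in [0]  -> 1 point(s)
Affine points: 11. Add the point at infinity: total = 12.

#E(F_11) = 12


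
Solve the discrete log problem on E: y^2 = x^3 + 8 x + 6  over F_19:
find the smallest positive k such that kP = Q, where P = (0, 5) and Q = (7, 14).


Enumerate multiples of P until we hit Q = (7, 14):
  1P = (0, 5)
  2P = (9, 3)
  3P = (7, 5)
  4P = (12, 14)
  5P = (4, 11)
  6P = (3, 0)
  7P = (4, 8)
  8P = (12, 5)
  9P = (7, 14)
Match found at i = 9.

k = 9


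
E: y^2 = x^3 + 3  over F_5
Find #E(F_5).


For each x in F_5, count y with y^2 = x^3 + 0 x + 3 mod 5:
  x = 1: RHS = 4, y in [2, 3]  -> 2 point(s)
  x = 2: RHS = 1, y in [1, 4]  -> 2 point(s)
  x = 3: RHS = 0, y in [0]  -> 1 point(s)
Affine points: 5. Add the point at infinity: total = 6.

#E(F_5) = 6


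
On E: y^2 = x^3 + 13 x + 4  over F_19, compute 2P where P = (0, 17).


Doubling: s = (3 x1^2 + a) / (2 y1)
s = (3*0^2 + 13) / (2*17) mod 19 = 11
x3 = s^2 - 2 x1 mod 19 = 11^2 - 2*0 = 7
y3 = s (x1 - x3) - y1 mod 19 = 11 * (0 - 7) - 17 = 1

2P = (7, 1)


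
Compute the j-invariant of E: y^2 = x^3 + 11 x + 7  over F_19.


Delta = -16(4 a^3 + 27 b^2) mod 19 = 10
-1728 * (4 a)^3 = -1728 * (4*11)^3 mod 19 = 7
j = 7 * 10^(-1) mod 19 = 14

j = 14 (mod 19)


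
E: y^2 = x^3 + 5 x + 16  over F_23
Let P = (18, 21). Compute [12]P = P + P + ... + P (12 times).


k = 12 = 1100_2 (binary, LSB first: 0011)
Double-and-add from P = (18, 21):
  bit 0 = 0: acc unchanged = O
  bit 1 = 0: acc unchanged = O
  bit 2 = 1: acc = O + (3, 14) = (3, 14)
  bit 3 = 1: acc = (3, 14) + (0, 19) = (10, 13)

12P = (10, 13)


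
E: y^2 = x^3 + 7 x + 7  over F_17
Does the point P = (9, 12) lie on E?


Check whether y^2 = x^3 + 7 x + 7 (mod 17) for (x, y) = (9, 12).
LHS: y^2 = 12^2 mod 17 = 8
RHS: x^3 + 7 x + 7 = 9^3 + 7*9 + 7 mod 17 = 0
LHS != RHS

No, not on the curve


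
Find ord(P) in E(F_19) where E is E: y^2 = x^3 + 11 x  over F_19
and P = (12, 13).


Compute successive multiples of P until we hit O:
  1P = (12, 13)
  2P = (0, 0)
  3P = (12, 6)
  4P = O

ord(P) = 4


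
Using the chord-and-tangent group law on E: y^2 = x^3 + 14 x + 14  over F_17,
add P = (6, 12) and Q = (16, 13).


P != Q, so use the chord formula.
s = (y2 - y1) / (x2 - x1) = (1) / (10) mod 17 = 12
x3 = s^2 - x1 - x2 mod 17 = 12^2 - 6 - 16 = 3
y3 = s (x1 - x3) - y1 mod 17 = 12 * (6 - 3) - 12 = 7

P + Q = (3, 7)


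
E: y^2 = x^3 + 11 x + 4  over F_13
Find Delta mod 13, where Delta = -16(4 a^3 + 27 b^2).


4 a^3 + 27 b^2 = 4*11^3 + 27*4^2 = 5324 + 432 = 5756
Delta = -16 * (5756) = -92096
Delta mod 13 = 9

Delta = 9 (mod 13)


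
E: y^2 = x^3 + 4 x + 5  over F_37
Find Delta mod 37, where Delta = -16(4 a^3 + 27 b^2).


4 a^3 + 27 b^2 = 4*4^3 + 27*5^2 = 256 + 675 = 931
Delta = -16 * (931) = -14896
Delta mod 37 = 15

Delta = 15 (mod 37)


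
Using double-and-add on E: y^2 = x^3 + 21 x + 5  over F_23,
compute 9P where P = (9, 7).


k = 9 = 1001_2 (binary, LSB first: 1001)
Double-and-add from P = (9, 7):
  bit 0 = 1: acc = O + (9, 7) = (9, 7)
  bit 1 = 0: acc unchanged = (9, 7)
  bit 2 = 0: acc unchanged = (9, 7)
  bit 3 = 1: acc = (9, 7) + (6, 18) = (1, 2)

9P = (1, 2)


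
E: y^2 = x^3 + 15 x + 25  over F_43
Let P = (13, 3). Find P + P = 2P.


Doubling: s = (3 x1^2 + a) / (2 y1)
s = (3*13^2 + 15) / (2*3) mod 43 = 1
x3 = s^2 - 2 x1 mod 43 = 1^2 - 2*13 = 18
y3 = s (x1 - x3) - y1 mod 43 = 1 * (13 - 18) - 3 = 35

2P = (18, 35)


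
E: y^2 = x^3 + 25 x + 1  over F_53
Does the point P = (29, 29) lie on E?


Check whether y^2 = x^3 + 25 x + 1 (mod 53) for (x, y) = (29, 29).
LHS: y^2 = 29^2 mod 53 = 46
RHS: x^3 + 25 x + 1 = 29^3 + 25*29 + 1 mod 53 = 46
LHS = RHS

Yes, on the curve


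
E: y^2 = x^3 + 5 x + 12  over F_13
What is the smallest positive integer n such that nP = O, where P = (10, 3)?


Compute successive multiples of P until we hit O:
  1P = (10, 3)
  2P = (7, 0)
  3P = (10, 10)
  4P = O

ord(P) = 4


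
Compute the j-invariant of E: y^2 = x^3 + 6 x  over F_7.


Delta = -16(4 a^3 + 27 b^2) mod 7 = 1
-1728 * (4 a)^3 = -1728 * (4*6)^3 mod 7 = 6
j = 6 * 1^(-1) mod 7 = 6

j = 6 (mod 7)


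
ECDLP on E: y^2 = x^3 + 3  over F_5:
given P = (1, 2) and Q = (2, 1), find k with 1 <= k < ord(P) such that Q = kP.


Enumerate multiples of P until we hit Q = (2, 1):
  1P = (1, 2)
  2P = (2, 1)
Match found at i = 2.

k = 2


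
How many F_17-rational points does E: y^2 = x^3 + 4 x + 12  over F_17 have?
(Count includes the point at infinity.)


For each x in F_17, count y with y^2 = x^3 + 4 x + 12 mod 17:
  x = 1: RHS = 0, y in [0]  -> 1 point(s)
  x = 3: RHS = 0, y in [0]  -> 1 point(s)
  x = 5: RHS = 4, y in [2, 15]  -> 2 point(s)
  x = 7: RHS = 9, y in [3, 14]  -> 2 point(s)
  x = 10: RHS = 15, y in [7, 10]  -> 2 point(s)
  x = 13: RHS = 0, y in [0]  -> 1 point(s)
  x = 15: RHS = 13, y in [8, 9]  -> 2 point(s)
Affine points: 11. Add the point at infinity: total = 12.

#E(F_17) = 12


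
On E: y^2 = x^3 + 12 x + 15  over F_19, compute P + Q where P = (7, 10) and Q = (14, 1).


P != Q, so use the chord formula.
s = (y2 - y1) / (x2 - x1) = (10) / (7) mod 19 = 15
x3 = s^2 - x1 - x2 mod 19 = 15^2 - 7 - 14 = 14
y3 = s (x1 - x3) - y1 mod 19 = 15 * (7 - 14) - 10 = 18

P + Q = (14, 18)


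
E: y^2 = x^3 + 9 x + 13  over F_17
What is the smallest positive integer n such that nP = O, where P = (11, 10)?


Compute successive multiples of P until we hit O:
  1P = (11, 10)
  2P = (3, 13)
  3P = (5, 9)
  4P = (10, 10)
  5P = (13, 7)
  6P = (8, 11)
  7P = (0, 9)
  8P = (15, 2)
  ... (continuing to 19P)
  19P = O

ord(P) = 19


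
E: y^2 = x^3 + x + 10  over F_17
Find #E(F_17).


For each x in F_17, count y with y^2 = x^3 + 1 x + 10 mod 17:
  x = 5: RHS = 4, y in [2, 15]  -> 2 point(s)
  x = 9: RHS = 0, y in [0]  -> 1 point(s)
  x = 10: RHS = 0, y in [0]  -> 1 point(s)
  x = 11: RHS = 9, y in [3, 14]  -> 2 point(s)
  x = 12: RHS = 16, y in [4, 13]  -> 2 point(s)
  x = 15: RHS = 0, y in [0]  -> 1 point(s)
  x = 16: RHS = 8, y in [5, 12]  -> 2 point(s)
Affine points: 11. Add the point at infinity: total = 12.

#E(F_17) = 12


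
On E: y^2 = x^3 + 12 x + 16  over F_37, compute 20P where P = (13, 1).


k = 20 = 10100_2 (binary, LSB first: 00101)
Double-and-add from P = (13, 1):
  bit 0 = 0: acc unchanged = O
  bit 1 = 0: acc unchanged = O
  bit 2 = 1: acc = O + (36, 22) = (36, 22)
  bit 3 = 0: acc unchanged = (36, 22)
  bit 4 = 1: acc = (36, 22) + (18, 12) = (13, 36)

20P = (13, 36)


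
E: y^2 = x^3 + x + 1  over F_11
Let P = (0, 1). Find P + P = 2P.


Doubling: s = (3 x1^2 + a) / (2 y1)
s = (3*0^2 + 1) / (2*1) mod 11 = 6
x3 = s^2 - 2 x1 mod 11 = 6^2 - 2*0 = 3
y3 = s (x1 - x3) - y1 mod 11 = 6 * (0 - 3) - 1 = 3

2P = (3, 3)


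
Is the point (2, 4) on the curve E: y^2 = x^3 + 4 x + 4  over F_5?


Check whether y^2 = x^3 + 4 x + 4 (mod 5) for (x, y) = (2, 4).
LHS: y^2 = 4^2 mod 5 = 1
RHS: x^3 + 4 x + 4 = 2^3 + 4*2 + 4 mod 5 = 0
LHS != RHS

No, not on the curve


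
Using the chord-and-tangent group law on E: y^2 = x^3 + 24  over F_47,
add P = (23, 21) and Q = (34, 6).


P != Q, so use the chord formula.
s = (y2 - y1) / (x2 - x1) = (32) / (11) mod 47 = 20
x3 = s^2 - x1 - x2 mod 47 = 20^2 - 23 - 34 = 14
y3 = s (x1 - x3) - y1 mod 47 = 20 * (23 - 14) - 21 = 18

P + Q = (14, 18)


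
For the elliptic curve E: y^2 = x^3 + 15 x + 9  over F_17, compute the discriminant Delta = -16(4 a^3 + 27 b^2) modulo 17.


4 a^3 + 27 b^2 = 4*15^3 + 27*9^2 = 13500 + 2187 = 15687
Delta = -16 * (15687) = -250992
Delta mod 17 = 13

Delta = 13 (mod 17)


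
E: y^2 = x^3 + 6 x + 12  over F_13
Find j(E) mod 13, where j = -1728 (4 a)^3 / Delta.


Delta = -16(4 a^3 + 27 b^2) mod 13 = 5
-1728 * (4 a)^3 = -1728 * (4*6)^3 mod 13 = 5
j = 5 * 5^(-1) mod 13 = 1

j = 1 (mod 13)


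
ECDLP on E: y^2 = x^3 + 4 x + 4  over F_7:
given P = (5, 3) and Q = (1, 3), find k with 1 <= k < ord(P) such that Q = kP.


Enumerate multiples of P until we hit Q = (1, 3):
  1P = (5, 3)
  2P = (1, 3)
Match found at i = 2.

k = 2


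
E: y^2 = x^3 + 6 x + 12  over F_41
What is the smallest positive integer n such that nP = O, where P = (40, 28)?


Compute successive multiples of P until we hit O:
  1P = (40, 28)
  2P = (4, 10)
  3P = (28, 19)
  4P = (12, 34)
  5P = (29, 37)
  6P = (34, 23)
  7P = (3, 37)
  8P = (21, 25)
  ... (continuing to 51P)
  51P = O

ord(P) = 51


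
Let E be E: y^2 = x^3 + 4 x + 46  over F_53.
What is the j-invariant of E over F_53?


Delta = -16(4 a^3 + 27 b^2) mod 53 = 17
-1728 * (4 a)^3 = -1728 * (4*4)^3 mod 53 = 50
j = 50 * 17^(-1) mod 53 = 31

j = 31 (mod 53)


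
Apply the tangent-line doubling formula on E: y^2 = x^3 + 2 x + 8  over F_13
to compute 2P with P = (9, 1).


Doubling: s = (3 x1^2 + a) / (2 y1)
s = (3*9^2 + 2) / (2*1) mod 13 = 12
x3 = s^2 - 2 x1 mod 13 = 12^2 - 2*9 = 9
y3 = s (x1 - x3) - y1 mod 13 = 12 * (9 - 9) - 1 = 12

2P = (9, 12)


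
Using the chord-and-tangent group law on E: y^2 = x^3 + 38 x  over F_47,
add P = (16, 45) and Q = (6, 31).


P != Q, so use the chord formula.
s = (y2 - y1) / (x2 - x1) = (33) / (37) mod 47 = 39
x3 = s^2 - x1 - x2 mod 47 = 39^2 - 16 - 6 = 42
y3 = s (x1 - x3) - y1 mod 47 = 39 * (16 - 42) - 45 = 22

P + Q = (42, 22)


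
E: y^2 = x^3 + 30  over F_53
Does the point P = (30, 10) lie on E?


Check whether y^2 = x^3 + 0 x + 30 (mod 53) for (x, y) = (30, 10).
LHS: y^2 = 10^2 mod 53 = 47
RHS: x^3 + 0 x + 30 = 30^3 + 0*30 + 30 mod 53 = 0
LHS != RHS

No, not on the curve


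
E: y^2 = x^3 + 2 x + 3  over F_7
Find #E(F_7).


For each x in F_7, count y with y^2 = x^3 + 2 x + 3 mod 7:
  x = 2: RHS = 1, y in [1, 6]  -> 2 point(s)
  x = 3: RHS = 1, y in [1, 6]  -> 2 point(s)
  x = 6: RHS = 0, y in [0]  -> 1 point(s)
Affine points: 5. Add the point at infinity: total = 6.

#E(F_7) = 6


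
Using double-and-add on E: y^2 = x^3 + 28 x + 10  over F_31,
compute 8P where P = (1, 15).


k = 8 = 1000_2 (binary, LSB first: 0001)
Double-and-add from P = (1, 15):
  bit 0 = 0: acc unchanged = O
  bit 1 = 0: acc unchanged = O
  bit 2 = 0: acc unchanged = O
  bit 3 = 1: acc = O + (20, 18) = (20, 18)

8P = (20, 18)


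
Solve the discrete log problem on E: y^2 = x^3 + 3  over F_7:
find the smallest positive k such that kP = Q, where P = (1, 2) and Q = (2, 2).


Enumerate multiples of P until we hit Q = (2, 2):
  1P = (1, 2)
  2P = (6, 3)
  3P = (2, 2)
Match found at i = 3.

k = 3


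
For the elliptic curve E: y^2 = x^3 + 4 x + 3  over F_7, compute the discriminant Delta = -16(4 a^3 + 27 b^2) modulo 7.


4 a^3 + 27 b^2 = 4*4^3 + 27*3^2 = 256 + 243 = 499
Delta = -16 * (499) = -7984
Delta mod 7 = 3

Delta = 3 (mod 7)


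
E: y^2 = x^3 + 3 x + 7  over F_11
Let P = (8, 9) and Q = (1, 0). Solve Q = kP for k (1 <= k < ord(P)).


Enumerate multiples of P until we hit Q = (1, 0):
  1P = (8, 9)
  2P = (10, 6)
  3P = (9, 9)
  4P = (5, 2)
  5P = (1, 0)
Match found at i = 5.

k = 5


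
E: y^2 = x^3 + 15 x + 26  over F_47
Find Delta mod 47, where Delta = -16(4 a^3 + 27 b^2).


4 a^3 + 27 b^2 = 4*15^3 + 27*26^2 = 13500 + 18252 = 31752
Delta = -16 * (31752) = -508032
Delta mod 47 = 38

Delta = 38 (mod 47)


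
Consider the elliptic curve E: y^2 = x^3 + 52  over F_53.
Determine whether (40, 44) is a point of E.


Check whether y^2 = x^3 + 0 x + 52 (mod 53) for (x, y) = (40, 44).
LHS: y^2 = 44^2 mod 53 = 28
RHS: x^3 + 0 x + 52 = 40^3 + 0*40 + 52 mod 53 = 28
LHS = RHS

Yes, on the curve


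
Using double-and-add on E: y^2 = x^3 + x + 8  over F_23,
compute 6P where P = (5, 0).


k = 6 = 110_2 (binary, LSB first: 011)
Double-and-add from P = (5, 0):
  bit 0 = 0: acc unchanged = O
  bit 1 = 1: acc = O + O = O
  bit 2 = 1: acc = O + O = O

6P = O
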